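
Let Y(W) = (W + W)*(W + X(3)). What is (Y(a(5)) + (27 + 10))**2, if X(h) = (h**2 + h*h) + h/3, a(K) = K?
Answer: 76729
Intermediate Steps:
X(h) = 2*h**2 + h/3 (X(h) = (h**2 + h**2) + h*(1/3) = 2*h**2 + h/3)
Y(W) = 2*W*(19 + W) (Y(W) = (W + W)*(W + (1/3)*3*(1 + 6*3)) = (2*W)*(W + (1/3)*3*(1 + 18)) = (2*W)*(W + (1/3)*3*19) = (2*W)*(W + 19) = (2*W)*(19 + W) = 2*W*(19 + W))
(Y(a(5)) + (27 + 10))**2 = (2*5*(19 + 5) + (27 + 10))**2 = (2*5*24 + 37)**2 = (240 + 37)**2 = 277**2 = 76729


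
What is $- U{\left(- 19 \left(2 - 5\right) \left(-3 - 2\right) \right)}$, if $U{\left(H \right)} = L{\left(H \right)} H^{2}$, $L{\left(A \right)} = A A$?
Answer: $-6597500625$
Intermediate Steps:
$L{\left(A \right)} = A^{2}$
$U{\left(H \right)} = H^{4}$ ($U{\left(H \right)} = H^{2} H^{2} = H^{4}$)
$- U{\left(- 19 \left(2 - 5\right) \left(-3 - 2\right) \right)} = - \left(- 19 \left(2 - 5\right) \left(-3 - 2\right)\right)^{4} = - \left(- 19 \left(\left(-3\right) \left(-5\right)\right)\right)^{4} = - \left(\left(-19\right) 15\right)^{4} = - \left(-285\right)^{4} = \left(-1\right) 6597500625 = -6597500625$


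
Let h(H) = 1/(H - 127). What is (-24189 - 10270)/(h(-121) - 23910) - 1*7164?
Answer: -42471688852/5929681 ≈ -7162.6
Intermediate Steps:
h(H) = 1/(-127 + H)
(-24189 - 10270)/(h(-121) - 23910) - 1*7164 = (-24189 - 10270)/(1/(-127 - 121) - 23910) - 1*7164 = -34459/(1/(-248) - 23910) - 7164 = -34459/(-1/248 - 23910) - 7164 = -34459/(-5929681/248) - 7164 = -34459*(-248/5929681) - 7164 = 8545832/5929681 - 7164 = -42471688852/5929681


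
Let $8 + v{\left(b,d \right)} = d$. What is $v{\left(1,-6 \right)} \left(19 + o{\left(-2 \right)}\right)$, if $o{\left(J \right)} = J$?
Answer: $-238$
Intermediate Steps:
$v{\left(b,d \right)} = -8 + d$
$v{\left(1,-6 \right)} \left(19 + o{\left(-2 \right)}\right) = \left(-8 - 6\right) \left(19 - 2\right) = \left(-14\right) 17 = -238$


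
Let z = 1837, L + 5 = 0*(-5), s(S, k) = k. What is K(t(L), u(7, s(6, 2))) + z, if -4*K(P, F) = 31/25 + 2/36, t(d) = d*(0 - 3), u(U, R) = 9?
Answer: 3306017/1800 ≈ 1836.7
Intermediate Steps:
L = -5 (L = -5 + 0*(-5) = -5 + 0 = -5)
t(d) = -3*d (t(d) = d*(-3) = -3*d)
K(P, F) = -583/1800 (K(P, F) = -(31/25 + 2/36)/4 = -(31*(1/25) + 2*(1/36))/4 = -(31/25 + 1/18)/4 = -¼*583/450 = -583/1800)
K(t(L), u(7, s(6, 2))) + z = -583/1800 + 1837 = 3306017/1800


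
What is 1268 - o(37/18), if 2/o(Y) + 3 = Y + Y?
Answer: 6331/5 ≈ 1266.2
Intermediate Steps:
o(Y) = 2/(-3 + 2*Y) (o(Y) = 2/(-3 + (Y + Y)) = 2/(-3 + 2*Y))
1268 - o(37/18) = 1268 - 2/(-3 + 2*(37/18)) = 1268 - 2/(-3 + 37/9) = 1268 - 2/10/9 = 1268 - 2*9/10 = 1268 - 1*9/5 = 1268 - 9/5 = 6331/5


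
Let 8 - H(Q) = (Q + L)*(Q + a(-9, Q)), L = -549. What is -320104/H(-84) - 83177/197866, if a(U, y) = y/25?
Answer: 91779325841/17094039472 ≈ 5.3691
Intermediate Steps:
a(U, y) = y/25 (a(U, y) = y*(1/25) = y/25)
H(Q) = 8 - 26*Q*(-549 + Q)/25 (H(Q) = 8 - (Q - 549)*(Q + Q/25) = 8 - (-549 + Q)*26*Q/25 = 8 - 26*Q*(-549 + Q)/25)
-320104/H(-84) - 83177/197866 = -320104/(8 - 26/25*(-84)² + (14274/25)*(-84)) - 83177/197866 = -320104/(8 - 26/25*7056 - 1199016/25) - 83177*1/197866 = -320104/(8 - 183456/25 - 1199016/25) - 83177/197866 = -320104/(-1382272/25) - 83177/197866 = -320104*(-25/1382272) - 83177/197866 = 1000325/172784 - 83177/197866 = 91779325841/17094039472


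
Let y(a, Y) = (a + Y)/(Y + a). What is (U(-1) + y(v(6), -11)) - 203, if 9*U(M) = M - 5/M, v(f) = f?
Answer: -1814/9 ≈ -201.56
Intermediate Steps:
y(a, Y) = 1 (y(a, Y) = (Y + a)/(Y + a) = 1)
U(M) = -5/(9*M) + M/9 (U(M) = (M - 5/M)/9 = -5/(9*M) + M/9)
(U(-1) + y(v(6), -11)) - 203 = ((⅑)*(-5 + (-1)²)/(-1) + 1) - 203 = ((⅑)*(-1)*(-5 + 1) + 1) - 203 = ((⅑)*(-1)*(-4) + 1) - 203 = (4/9 + 1) - 203 = 13/9 - 203 = -1814/9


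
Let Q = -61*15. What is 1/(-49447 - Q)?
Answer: -1/48532 ≈ -2.0605e-5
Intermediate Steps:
Q = -915
1/(-49447 - Q) = 1/(-49447 - 1*(-915)) = 1/(-49447 + 915) = 1/(-48532) = -1/48532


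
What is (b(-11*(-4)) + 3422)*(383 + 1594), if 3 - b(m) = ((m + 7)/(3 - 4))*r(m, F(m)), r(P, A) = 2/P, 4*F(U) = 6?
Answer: 149067777/22 ≈ 6.7758e+6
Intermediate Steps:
F(U) = 3/2 (F(U) = (¼)*6 = 3/2)
b(m) = 3 - 2*(-7 - m)/m (b(m) = 3 - (m + 7)/(3 - 4)*2/m = 3 - (7 + m)/(-1)*2/m = 3 - (7 + m)*(-1)*2/m = 3 - (-7 - m)*2/m = 3 - 2*(-7 - m)/m)
(b(-11*(-4)) + 3422)*(383 + 1594) = ((5 + 14/((-11*(-4)))) + 3422)*(383 + 1594) = ((5 + 14/44) + 3422)*1977 = ((5 + 14*(1/44)) + 3422)*1977 = ((5 + 7/22) + 3422)*1977 = (117/22 + 3422)*1977 = (75401/22)*1977 = 149067777/22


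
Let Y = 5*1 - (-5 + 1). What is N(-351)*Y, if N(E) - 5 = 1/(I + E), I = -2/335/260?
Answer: 687480345/15286051 ≈ 44.974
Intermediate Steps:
I = -1/43550 (I = -2*1/335*(1/260) = -2/335*1/260 = -1/43550 ≈ -2.2962e-5)
Y = 9 (Y = 5 - 1*(-4) = 5 + 4 = 9)
N(E) = 5 + 1/(-1/43550 + E)
N(-351)*Y = (5*(8709 + 43550*(-351))/(-1 + 43550*(-351)))*9 = (5*(8709 - 15286050)/(-1 - 15286050))*9 = (5*(-15277341)/(-15286051))*9 = (5*(-1/15286051)*(-15277341))*9 = (76386705/15286051)*9 = 687480345/15286051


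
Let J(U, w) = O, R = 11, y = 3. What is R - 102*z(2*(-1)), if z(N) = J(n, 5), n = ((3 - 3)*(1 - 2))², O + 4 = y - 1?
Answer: 215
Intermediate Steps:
O = -2 (O = -4 + (3 - 1) = -4 + 2 = -2)
n = 0 (n = (0*(-1))² = 0² = 0)
J(U, w) = -2
z(N) = -2
R - 102*z(2*(-1)) = 11 - 102*(-2) = 11 + 204 = 215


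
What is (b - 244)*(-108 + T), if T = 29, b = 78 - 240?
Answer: 32074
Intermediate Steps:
b = -162
(b - 244)*(-108 + T) = (-162 - 244)*(-108 + 29) = -406*(-79) = 32074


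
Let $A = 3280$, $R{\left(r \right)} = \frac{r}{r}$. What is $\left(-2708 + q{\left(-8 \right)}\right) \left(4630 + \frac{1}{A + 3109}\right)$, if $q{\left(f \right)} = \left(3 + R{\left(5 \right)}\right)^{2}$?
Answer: $- \frac{79632243132}{6389} \approx -1.2464 \cdot 10^{7}$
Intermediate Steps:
$R{\left(r \right)} = 1$
$q{\left(f \right)} = 16$ ($q{\left(f \right)} = \left(3 + 1\right)^{2} = 4^{2} = 16$)
$\left(-2708 + q{\left(-8 \right)}\right) \left(4630 + \frac{1}{A + 3109}\right) = \left(-2708 + 16\right) \left(4630 + \frac{1}{3280 + 3109}\right) = - 2692 \left(4630 + \frac{1}{6389}\right) = \left(-2692\right) \frac{29581071}{6389} = - \frac{79632243132}{6389}$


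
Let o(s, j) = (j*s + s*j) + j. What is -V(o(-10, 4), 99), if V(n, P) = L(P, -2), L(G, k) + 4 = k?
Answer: 6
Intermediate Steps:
L(G, k) = -4 + k
o(s, j) = j + 2*j*s (o(s, j) = (j*s + j*s) + j = 2*j*s + j = j + 2*j*s)
V(n, P) = -6 (V(n, P) = -4 - 2 = -6)
-V(o(-10, 4), 99) = -1*(-6) = 6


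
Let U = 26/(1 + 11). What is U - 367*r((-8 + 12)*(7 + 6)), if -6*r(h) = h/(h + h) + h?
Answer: 38561/12 ≈ 3213.4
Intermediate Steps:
U = 13/6 (U = 26/12 = 26*(1/12) = 13/6 ≈ 2.1667)
r(h) = -1/12 - h/6 (r(h) = -(h/(h + h) + h)/6 = -(h/((2*h)) + h)/6 = -((1/(2*h))*h + h)/6 = -(½ + h)/6 = -1/12 - h/6)
U - 367*r((-8 + 12)*(7 + 6)) = 13/6 - 367*(-1/12 - (-8 + 12)*(7 + 6)/6) = 13/6 - 367*(-1/12 - 2*13/3) = 13/6 - 367*(-1/12 - ⅙*52) = 13/6 - 367*(-1/12 - 26/3) = 13/6 - 367*(-35/4) = 13/6 + 12845/4 = 38561/12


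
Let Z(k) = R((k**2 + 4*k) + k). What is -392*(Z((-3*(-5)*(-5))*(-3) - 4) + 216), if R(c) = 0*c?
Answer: -84672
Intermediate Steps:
R(c) = 0
Z(k) = 0
-392*(Z((-3*(-5)*(-5))*(-3) - 4) + 216) = -392*(0 + 216) = -392*216 = -84672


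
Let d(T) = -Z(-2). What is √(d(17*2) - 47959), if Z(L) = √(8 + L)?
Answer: √(-47959 - √6) ≈ 219.0*I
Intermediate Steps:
d(T) = -√6 (d(T) = -√(8 - 2) = -√6)
√(d(17*2) - 47959) = √(-√6 - 47959) = √(-47959 - √6)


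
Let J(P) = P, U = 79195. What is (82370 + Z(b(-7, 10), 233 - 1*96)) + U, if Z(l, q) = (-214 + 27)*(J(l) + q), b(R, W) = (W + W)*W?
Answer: 98546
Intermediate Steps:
b(R, W) = 2*W**2 (b(R, W) = (2*W)*W = 2*W**2)
Z(l, q) = -187*l - 187*q (Z(l, q) = (-214 + 27)*(l + q) = -187*(l + q) = -187*l - 187*q)
(82370 + Z(b(-7, 10), 233 - 1*96)) + U = (82370 + (-374*10**2 - 187*(233 - 1*96))) + 79195 = (82370 + (-374*100 - 187*(233 - 96))) + 79195 = (82370 + (-187*200 - 187*137)) + 79195 = (82370 + (-37400 - 25619)) + 79195 = (82370 - 63019) + 79195 = 19351 + 79195 = 98546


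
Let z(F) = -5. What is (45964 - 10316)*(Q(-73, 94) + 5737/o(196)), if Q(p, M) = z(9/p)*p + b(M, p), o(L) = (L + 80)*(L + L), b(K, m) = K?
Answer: 55327773610/3381 ≈ 1.6364e+7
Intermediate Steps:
o(L) = 2*L*(80 + L) (o(L) = (80 + L)*(2*L) = 2*L*(80 + L))
Q(p, M) = M - 5*p (Q(p, M) = -5*p + M = M - 5*p)
(45964 - 10316)*(Q(-73, 94) + 5737/o(196)) = (45964 - 10316)*((94 - 5*(-73)) + 5737/((2*196*(80 + 196)))) = 35648*((94 + 365) + 5737/((2*196*276))) = 35648*(459 + 5737/108192) = 35648*(49665865/108192) = 55327773610/3381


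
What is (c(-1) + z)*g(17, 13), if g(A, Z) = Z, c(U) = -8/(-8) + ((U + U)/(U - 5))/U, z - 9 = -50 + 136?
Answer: 3731/3 ≈ 1243.7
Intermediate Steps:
z = 95 (z = 9 + (-50 + 136) = 9 + 86 = 95)
c(U) = 1 + 2/(-5 + U) (c(U) = -8*(-⅛) + ((2*U)/(-5 + U))/U = 1 + (2*U/(-5 + U))/U = 1 + 2/(-5 + U))
(c(-1) + z)*g(17, 13) = ((-3 - 1)/(-5 - 1) + 95)*13 = (-4/(-6) + 95)*13 = (-⅙*(-4) + 95)*13 = (⅔ + 95)*13 = (287/3)*13 = 3731/3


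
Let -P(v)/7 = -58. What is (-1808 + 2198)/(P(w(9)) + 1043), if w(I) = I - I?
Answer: 130/483 ≈ 0.26915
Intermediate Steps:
w(I) = 0
P(v) = 406 (P(v) = -7*(-58) = 406)
(-1808 + 2198)/(P(w(9)) + 1043) = (-1808 + 2198)/(406 + 1043) = 390/1449 = 390*(1/1449) = 130/483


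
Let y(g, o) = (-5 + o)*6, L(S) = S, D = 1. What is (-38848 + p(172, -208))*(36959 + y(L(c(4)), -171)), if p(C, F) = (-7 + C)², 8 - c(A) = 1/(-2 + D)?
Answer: -417300569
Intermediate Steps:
c(A) = 9 (c(A) = 8 - 1/(-2 + 1) = 8 - 1/(-1) = 8 - 1*(-1) = 8 + 1 = 9)
y(g, o) = -30 + 6*o
(-38848 + p(172, -208))*(36959 + y(L(c(4)), -171)) = (-38848 + (-7 + 172)²)*(36959 + (-30 + 6*(-171))) = (-38848 + 165²)*(36959 + (-30 - 1026)) = (-38848 + 27225)*(36959 - 1056) = -11623*35903 = -417300569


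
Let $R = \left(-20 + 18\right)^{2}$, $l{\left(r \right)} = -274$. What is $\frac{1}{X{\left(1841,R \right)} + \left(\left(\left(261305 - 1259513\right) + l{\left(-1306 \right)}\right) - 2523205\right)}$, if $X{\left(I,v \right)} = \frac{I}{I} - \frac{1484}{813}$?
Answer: $- \frac{813}{2863132202} \approx -2.8395 \cdot 10^{-7}$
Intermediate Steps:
$R = 4$ ($R = \left(-2\right)^{2} = 4$)
$X{\left(I,v \right)} = - \frac{671}{813}$ ($X{\left(I,v \right)} = 1 - \frac{1484}{813} = - \frac{671}{813}$)
$\frac{1}{X{\left(1841,R \right)} + \left(\left(\left(261305 - 1259513\right) + l{\left(-1306 \right)}\right) - 2523205\right)} = \frac{1}{- \frac{671}{813} + \left(\left(\left(261305 - 1259513\right) - 274\right) - 2523205\right)} = \frac{1}{- \frac{671}{813} - 3521687} = \frac{1}{- \frac{2863132202}{813}} = - \frac{813}{2863132202}$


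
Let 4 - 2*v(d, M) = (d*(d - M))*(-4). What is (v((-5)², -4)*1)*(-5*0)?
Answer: 0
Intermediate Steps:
v(d, M) = 2 + 2*d*(d - M) (v(d, M) = 2 - d*(d - M)*(-4)/2 = 2 - (-2)*d*(d - M) = 2 + 2*d*(d - M))
(v((-5)², -4)*1)*(-5*0) = ((2 + 2*((-5)²)² - 2*(-4)*(-5)²)*1)*(-5*0) = ((2 + 2*25² - 2*(-4)*25)*1)*0 = ((2 + 2*625 + 200)*1)*0 = ((2 + 1250 + 200)*1)*0 = (1452*1)*0 = 1452*0 = 0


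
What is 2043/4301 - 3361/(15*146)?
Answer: -9981491/9419190 ≈ -1.0597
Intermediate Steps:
2043/4301 - 3361/(15*146) = 2043*(1/4301) - 3361/2190 = 2043/4301 - 3361*1/2190 = 2043/4301 - 3361/2190 = -9981491/9419190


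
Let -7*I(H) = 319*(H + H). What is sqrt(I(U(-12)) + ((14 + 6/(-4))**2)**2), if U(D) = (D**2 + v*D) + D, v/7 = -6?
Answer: I*sqrt(26305391)/28 ≈ 183.17*I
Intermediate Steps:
v = -42 (v = 7*(-6) = -42)
U(D) = D**2 - 41*D (U(D) = (D**2 - 42*D) + D = D**2 - 41*D)
I(H) = -638*H/7 (I(H) = -319*(H + H)/7 = -319*2*H/7 = -638*H/7)
sqrt(I(U(-12)) + ((14 + 6/(-4))**2)**2) = sqrt(-(-7656)*(-41 - 12)/7 + ((14 + 6/(-4))**2)**2) = sqrt(-(-7656)*(-53)/7 + ((14 + 6*(-1/4))**2)**2) = sqrt(-638/7*636 + ((14 - 3/2)**2)**2) = sqrt(-405768/7 + ((25/2)**2)**2) = sqrt(-405768/7 + (625/4)**2) = sqrt(-405768/7 + 390625/16) = sqrt(-3757913/112) = I*sqrt(26305391)/28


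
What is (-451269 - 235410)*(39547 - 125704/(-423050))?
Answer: -5744236029858333/211525 ≈ -2.7156e+10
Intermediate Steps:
(-451269 - 235410)*(39547 - 125704/(-423050)) = -686679*(39547 - 125704*(-1/423050)) = -686679*(39547 + 62852/211525) = -686679*8365242027/211525 = -5744236029858333/211525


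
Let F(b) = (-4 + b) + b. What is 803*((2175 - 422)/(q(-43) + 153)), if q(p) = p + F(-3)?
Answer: 1407659/100 ≈ 14077.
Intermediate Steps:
F(b) = -4 + 2*b
q(p) = -10 + p (q(p) = p + (-4 + 2*(-3)) = p + (-4 - 6) = p - 10 = -10 + p)
803*((2175 - 422)/(q(-43) + 153)) = 803*((2175 - 422)/((-10 - 43) + 153)) = 803*(1753/(-53 + 153)) = 803*(1753/100) = 1407659/100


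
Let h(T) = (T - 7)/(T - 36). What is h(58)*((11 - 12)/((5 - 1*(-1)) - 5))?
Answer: -51/22 ≈ -2.3182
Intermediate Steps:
h(T) = (-7 + T)/(-36 + T)
h(58)*((11 - 12)/((5 - 1*(-1)) - 5)) = ((-7 + 58)/(-36 + 58))*((11 - 12)/((5 - 1*(-1)) - 5)) = (51/22)*(-1/((5 + 1) - 5)) = ((1/22)*51)*(-1/(6 - 5)) = 51*(-1/1)/22 = 51*(-1*1)/22 = (51/22)*(-1) = -51/22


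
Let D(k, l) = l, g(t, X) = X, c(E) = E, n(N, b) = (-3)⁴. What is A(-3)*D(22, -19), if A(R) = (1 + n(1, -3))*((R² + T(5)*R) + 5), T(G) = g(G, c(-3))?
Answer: -35834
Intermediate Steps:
n(N, b) = 81
T(G) = -3
A(R) = 410 - 246*R + 82*R² (A(R) = (1 + 81)*((R² - 3*R) + 5) = 82*(5 + R² - 3*R) = 410 - 246*R + 82*R²)
A(-3)*D(22, -19) = (410 - 246*(-3) + 82*(-3)²)*(-19) = (410 + 738 + 82*9)*(-19) = (410 + 738 + 738)*(-19) = 1886*(-19) = -35834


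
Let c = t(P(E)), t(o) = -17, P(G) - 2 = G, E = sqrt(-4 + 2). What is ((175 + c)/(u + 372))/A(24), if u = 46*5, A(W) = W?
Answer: 79/7224 ≈ 0.010936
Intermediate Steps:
E = I*sqrt(2) (E = sqrt(-2) = I*sqrt(2) ≈ 1.4142*I)
P(G) = 2 + G
u = 230
c = -17
((175 + c)/(u + 372))/A(24) = ((175 - 17)/(230 + 372))/24 = (158/602)*(1/24) = (158*(1/602))*(1/24) = (79/301)*(1/24) = 79/7224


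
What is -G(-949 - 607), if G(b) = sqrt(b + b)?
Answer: -2*I*sqrt(778) ≈ -55.785*I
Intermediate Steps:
G(b) = sqrt(2)*sqrt(b) (G(b) = sqrt(2*b) = sqrt(2)*sqrt(b))
-G(-949 - 607) = -sqrt(2)*sqrt(-949 - 607) = -sqrt(2)*sqrt(-1556) = -sqrt(2)*2*I*sqrt(389) = -2*I*sqrt(778)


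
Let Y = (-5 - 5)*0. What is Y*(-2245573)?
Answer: 0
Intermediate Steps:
Y = 0 (Y = -10*0 = 0)
Y*(-2245573) = 0*(-2245573) = 0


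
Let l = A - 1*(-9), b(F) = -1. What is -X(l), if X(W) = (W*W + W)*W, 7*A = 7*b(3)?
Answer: -576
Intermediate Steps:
A = -1 (A = (7*(-1))/7 = (⅐)*(-7) = -1)
l = 8 (l = -1 - 1*(-9) = -1 + 9 = 8)
X(W) = W*(W + W²) (X(W) = (W² + W)*W = (W + W²)*W = W*(W + W²))
-X(l) = -8²*(1 + 8) = -64*9 = -1*576 = -576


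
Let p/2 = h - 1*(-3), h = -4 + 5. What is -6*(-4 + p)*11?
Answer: -264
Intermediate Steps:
h = 1
p = 8 (p = 2*(1 - 1*(-3)) = 2*(1 + 3) = 2*4 = 8)
-6*(-4 + p)*11 = -6*(-4 + 8)*11 = -6*4*11 = -24*11 = -264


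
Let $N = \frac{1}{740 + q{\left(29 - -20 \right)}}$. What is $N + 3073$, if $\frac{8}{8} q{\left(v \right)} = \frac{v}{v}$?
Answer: $\frac{2277094}{741} \approx 3073.0$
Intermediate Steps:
$q{\left(v \right)} = 1$ ($q{\left(v \right)} = \frac{v}{v} = 1$)
$N = \frac{1}{741}$ ($N = \frac{1}{740 + 1} = \frac{1}{741} \approx 0.0013495$)
$N + 3073 = \frac{1}{741} + 3073 = \frac{2277094}{741}$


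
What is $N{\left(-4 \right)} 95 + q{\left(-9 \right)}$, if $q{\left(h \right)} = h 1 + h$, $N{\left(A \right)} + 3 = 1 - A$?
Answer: $172$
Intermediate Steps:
$N{\left(A \right)} = -2 - A$ ($N{\left(A \right)} = -3 - \left(-1 + A\right) = -2 - A$)
$q{\left(h \right)} = 2 h$ ($q{\left(h \right)} = h + h = 2 h$)
$N{\left(-4 \right)} 95 + q{\left(-9 \right)} = \left(-2 - -4\right) 95 + 2 \left(-9\right) = \left(-2 + 4\right) 95 - 18 = 2 \cdot 95 - 18 = 190 - 18 = 172$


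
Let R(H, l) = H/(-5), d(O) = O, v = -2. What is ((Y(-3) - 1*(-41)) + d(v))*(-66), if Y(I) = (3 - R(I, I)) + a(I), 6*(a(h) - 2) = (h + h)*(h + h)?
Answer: -16302/5 ≈ -3260.4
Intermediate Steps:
R(H, l) = -H/5 (R(H, l) = H*(-⅕) = -H/5)
a(h) = 2 + 2*h²/3 (a(h) = 2 + ((h + h)*(h + h))/6 = 2 + ((2*h)*(2*h))/6 = 2 + (4*h²)/6 = 2 + 2*h²/3)
Y(I) = 5 + I/5 + 2*I²/3 (Y(I) = (3 - (-1)*I/5) + (2 + 2*I²/3) = (3 + I/5) + (2 + 2*I²/3) = 5 + I/5 + 2*I²/3)
((Y(-3) - 1*(-41)) + d(v))*(-66) = (((5 + (⅕)*(-3) + (⅔)*(-3)²) - 1*(-41)) - 2)*(-66) = (((5 - ⅗ + (⅔)*9) + 41) - 2)*(-66) = (((5 - ⅗ + 6) + 41) - 2)*(-66) = ((52/5 + 41) - 2)*(-66) = (257/5 - 2)*(-66) = (247/5)*(-66) = -16302/5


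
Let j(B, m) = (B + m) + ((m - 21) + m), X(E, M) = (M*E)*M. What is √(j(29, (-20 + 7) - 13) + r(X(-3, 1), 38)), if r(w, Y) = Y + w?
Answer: I*√35 ≈ 5.9161*I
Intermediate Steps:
X(E, M) = E*M² (X(E, M) = (E*M)*M = E*M²)
j(B, m) = -21 + B + 3*m (j(B, m) = (B + m) + ((-21 + m) + m) = (B + m) + (-21 + 2*m) = -21 + B + 3*m)
√(j(29, (-20 + 7) - 13) + r(X(-3, 1), 38)) = √((-21 + 29 + 3*((-20 + 7) - 13)) + (38 - 3*1²)) = √((-21 + 29 + 3*(-13 - 13)) + (38 - 3*1)) = √((-21 + 29 + 3*(-26)) + (38 - 3)) = √((-21 + 29 - 78) + 35) = √(-70 + 35) = √(-35) = I*√35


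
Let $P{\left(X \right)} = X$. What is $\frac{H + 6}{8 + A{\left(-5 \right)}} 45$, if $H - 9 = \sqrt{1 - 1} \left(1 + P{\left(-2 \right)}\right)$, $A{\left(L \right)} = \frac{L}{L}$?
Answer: $75$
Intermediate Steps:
$A{\left(L \right)} = 1$
$H = 9$ ($H = 9 + \sqrt{1 - 1} \left(1 - 2\right) = 9 + \sqrt{0} \left(-1\right) = 9 + 0 \left(-1\right) = 9 + 0 = 9$)
$\frac{H + 6}{8 + A{\left(-5 \right)}} 45 = \frac{9 + 6}{8 + 1} \cdot 45 = \frac{15}{9} \cdot 45 = 15 \cdot \frac{1}{9} \cdot 45 = \frac{5}{3} \cdot 45 = 75$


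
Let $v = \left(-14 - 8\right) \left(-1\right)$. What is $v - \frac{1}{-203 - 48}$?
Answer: $\frac{5523}{251} \approx 22.004$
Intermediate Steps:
$v = 22$ ($v = \left(-14 - 8\right) \left(-1\right) = \left(-22\right) \left(-1\right) = 22$)
$v - \frac{1}{-203 - 48} = 22 - \frac{1}{-203 - 48} = 22 - \frac{1}{-251} = 22 - - \frac{1}{251} = 22 + \frac{1}{251} = \frac{5523}{251}$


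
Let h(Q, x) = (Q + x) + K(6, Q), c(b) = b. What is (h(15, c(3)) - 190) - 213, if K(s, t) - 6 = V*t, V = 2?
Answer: -349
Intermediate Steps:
K(s, t) = 6 + 2*t
h(Q, x) = 6 + x + 3*Q (h(Q, x) = (Q + x) + (6 + 2*Q) = 6 + x + 3*Q)
(h(15, c(3)) - 190) - 213 = ((6 + 3 + 3*15) - 190) - 213 = ((6 + 3 + 45) - 190) - 213 = (54 - 190) - 213 = -136 - 213 = -349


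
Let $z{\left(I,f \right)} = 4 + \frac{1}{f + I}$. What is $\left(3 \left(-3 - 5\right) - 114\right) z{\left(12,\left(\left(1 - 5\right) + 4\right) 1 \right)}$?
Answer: $- \frac{1127}{2} \approx -563.5$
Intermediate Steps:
$z{\left(I,f \right)} = 4 + \frac{1}{I + f}$
$\left(3 \left(-3 - 5\right) - 114\right) z{\left(12,\left(\left(1 - 5\right) + 4\right) 1 \right)} = \left(3 \left(-3 - 5\right) - 114\right) \frac{1 + 4 \cdot 12 + 4 \left(\left(1 - 5\right) + 4\right) 1}{12 + \left(\left(1 - 5\right) + 4\right) 1} = \left(3 \left(-8\right) - 114\right) \frac{1 + 48 + 4 \left(-4 + 4\right) 1}{12 + \left(-4 + 4\right) 1} = \left(-24 - 114\right) \frac{1 + 48 + 4 \cdot 0 \cdot 1}{12 + 0 \cdot 1} = - 138 \frac{1 + 48 + 4 \cdot 0}{12 + 0} = - 138 \frac{1 + 48 + 0}{12} = - 138 \cdot \frac{1}{12} \cdot 49 = \left(-138\right) \frac{49}{12} = - \frac{1127}{2}$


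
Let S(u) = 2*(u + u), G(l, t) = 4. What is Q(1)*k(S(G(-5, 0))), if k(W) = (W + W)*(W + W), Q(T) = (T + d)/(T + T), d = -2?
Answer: -512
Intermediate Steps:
S(u) = 4*u (S(u) = 2*(2*u) = 4*u)
Q(T) = (-2 + T)/(2*T) (Q(T) = (T - 2)/(T + T) = (-2 + T)/((2*T)) = (-2 + T)*(1/(2*T)) = (-2 + T)/(2*T))
k(W) = 4*W² (k(W) = (2*W)*(2*W) = 4*W²)
Q(1)*k(S(G(-5, 0))) = ((½)*(-2 + 1)/1)*(4*(4*4)²) = ((½)*1*(-1))*(4*16²) = -2*256 = -½*1024 = -512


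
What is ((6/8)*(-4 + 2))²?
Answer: 9/4 ≈ 2.2500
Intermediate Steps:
((6/8)*(-4 + 2))² = ((6*(⅛))*(-2))² = ((¾)*(-2))² = (-3/2)² = 9/4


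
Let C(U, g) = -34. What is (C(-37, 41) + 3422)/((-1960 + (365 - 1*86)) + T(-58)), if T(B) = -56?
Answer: -3388/1737 ≈ -1.9505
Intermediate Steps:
(C(-37, 41) + 3422)/((-1960 + (365 - 1*86)) + T(-58)) = (-34 + 3422)/((-1960 + (365 - 1*86)) - 56) = 3388/((-1960 + (365 - 86)) - 56) = 3388/((-1960 + 279) - 56) = 3388/(-1681 - 56) = 3388/(-1737) = 3388*(-1/1737) = -3388/1737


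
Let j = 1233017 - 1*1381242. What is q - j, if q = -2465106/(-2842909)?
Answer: 421392651631/2842909 ≈ 1.4823e+5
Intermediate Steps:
q = 2465106/2842909 (q = -2465106*(-1/2842909) = 2465106/2842909 ≈ 0.86711)
j = -148225 (j = 1233017 - 1381242 = -148225)
q - j = 2465106/2842909 - 1*(-148225) = 2465106/2842909 + 148225 = 421392651631/2842909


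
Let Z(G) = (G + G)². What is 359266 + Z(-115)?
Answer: 412166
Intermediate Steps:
Z(G) = 4*G² (Z(G) = (2*G)² = 4*G²)
359266 + Z(-115) = 359266 + 4*(-115)² = 359266 + 4*13225 = 359266 + 52900 = 412166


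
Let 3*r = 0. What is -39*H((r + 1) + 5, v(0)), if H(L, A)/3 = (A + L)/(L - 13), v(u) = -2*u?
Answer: 702/7 ≈ 100.29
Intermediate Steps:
r = 0 (r = (⅓)*0 = 0)
H(L, A) = 3*(A + L)/(-13 + L) (H(L, A) = 3*((A + L)/(L - 13)) = 3*((A + L)/(-13 + L)) = 3*(A + L)/(-13 + L))
-39*H((r + 1) + 5, v(0)) = -117*(-2*0 + ((0 + 1) + 5))/(-13 + ((0 + 1) + 5)) = -117*(0 + (1 + 5))/(-13 + (1 + 5)) = -117*(0 + 6)/(-13 + 6) = -117*6/(-7) = -117*(-1)*6/7 = -39*(-18/7) = 702/7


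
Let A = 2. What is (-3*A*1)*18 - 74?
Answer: -182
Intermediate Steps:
(-3*A*1)*18 - 74 = (-3*2*1)*18 - 74 = -6*1*18 - 74 = -6*18 - 74 = -108 - 74 = -182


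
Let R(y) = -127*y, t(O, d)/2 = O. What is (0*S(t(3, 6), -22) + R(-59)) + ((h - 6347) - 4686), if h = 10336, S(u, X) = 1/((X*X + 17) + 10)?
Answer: 6796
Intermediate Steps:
t(O, d) = 2*O
S(u, X) = 1/(27 + X²) (S(u, X) = 1/((X² + 17) + 10) = 1/((17 + X²) + 10) = 1/(27 + X²))
(0*S(t(3, 6), -22) + R(-59)) + ((h - 6347) - 4686) = (0/(27 + (-22)²) - 127*(-59)) + ((10336 - 6347) - 4686) = (0/(27 + 484) + 7493) + (3989 - 4686) = (0/511 + 7493) - 697 = (0*(1/511) + 7493) - 697 = (0 + 7493) - 697 = 7493 - 697 = 6796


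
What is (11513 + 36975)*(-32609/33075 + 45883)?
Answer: 73582848804608/33075 ≈ 2.2247e+9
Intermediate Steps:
(11513 + 36975)*(-32609/33075 + 45883) = 48488*(-32609*1/33075 + 45883) = 48488*(-32609/33075 + 45883) = 48488*(1517547616/33075) = 73582848804608/33075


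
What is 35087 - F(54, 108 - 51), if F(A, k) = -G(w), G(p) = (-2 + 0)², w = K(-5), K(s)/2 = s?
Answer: 35091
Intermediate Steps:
K(s) = 2*s
w = -10 (w = 2*(-5) = -10)
G(p) = 4 (G(p) = (-2)² = 4)
F(A, k) = -4 (F(A, k) = -1*4 = -4)
35087 - F(54, 108 - 51) = 35087 - 1*(-4) = 35087 + 4 = 35091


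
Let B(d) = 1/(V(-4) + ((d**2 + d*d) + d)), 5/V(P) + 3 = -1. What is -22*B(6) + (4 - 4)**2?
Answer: -88/307 ≈ -0.28664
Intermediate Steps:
V(P) = -5/4 (V(P) = 5/(-3 - 1) = 5/(-4) = 5*(-1/4) = -5/4)
B(d) = 1/(-5/4 + d + 2*d**2) (B(d) = 1/(-5/4 + ((d**2 + d*d) + d)) = 1/(-5/4 + ((d**2 + d**2) + d)) = 1/(-5/4 + (2*d**2 + d)) = 1/(-5/4 + (d + 2*d**2)) = 1/(-5/4 + d + 2*d**2))
-22*B(6) + (4 - 4)**2 = -88/(-5 + 4*6 + 8*6**2) + (4 - 4)**2 = -88/(-5 + 24 + 8*36) + 0**2 = -88/(-5 + 24 + 288) + 0 = -88/307 + 0 = -88/307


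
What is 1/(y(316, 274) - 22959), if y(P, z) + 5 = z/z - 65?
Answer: -1/23028 ≈ -4.3425e-5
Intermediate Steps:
y(P, z) = -69 (y(P, z) = -5 + (z/z - 65) = -5 + (1 - 65) = -5 - 64 = -69)
1/(y(316, 274) - 22959) = 1/(-69 - 22959) = 1/(-23028) = -1/23028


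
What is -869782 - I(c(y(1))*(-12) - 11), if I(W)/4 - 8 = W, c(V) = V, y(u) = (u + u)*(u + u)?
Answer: -869578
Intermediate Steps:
y(u) = 4*u**2 (y(u) = (2*u)*(2*u) = 4*u**2)
I(W) = 32 + 4*W
-869782 - I(c(y(1))*(-12) - 11) = -869782 - (32 + 4*((4*1**2)*(-12) - 11)) = -869782 - (32 + 4*((4*1)*(-12) - 11)) = -869782 - (32 + 4*(4*(-12) - 11)) = -869782 - (32 + 4*(-48 - 11)) = -869782 - (32 + 4*(-59)) = -869782 - (32 - 236) = -869782 - 1*(-204) = -869782 + 204 = -869578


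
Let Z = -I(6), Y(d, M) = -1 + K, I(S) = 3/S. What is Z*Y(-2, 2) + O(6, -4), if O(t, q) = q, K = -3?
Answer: -2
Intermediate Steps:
Y(d, M) = -4 (Y(d, M) = -1 - 3 = -4)
Z = -½ (Z = -3/6 = -1*½ = -½ ≈ -0.50000)
Z*Y(-2, 2) + O(6, -4) = -½*(-4) - 4 = 2 - 4 = -2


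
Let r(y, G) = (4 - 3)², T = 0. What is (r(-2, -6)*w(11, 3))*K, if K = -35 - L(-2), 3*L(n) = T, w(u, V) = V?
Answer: -105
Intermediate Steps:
L(n) = 0 (L(n) = (⅓)*0 = 0)
r(y, G) = 1 (r(y, G) = 1² = 1)
K = -35 (K = -35 - 1*0 = -35 + 0 = -35)
(r(-2, -6)*w(11, 3))*K = (1*3)*(-35) = 3*(-35) = -105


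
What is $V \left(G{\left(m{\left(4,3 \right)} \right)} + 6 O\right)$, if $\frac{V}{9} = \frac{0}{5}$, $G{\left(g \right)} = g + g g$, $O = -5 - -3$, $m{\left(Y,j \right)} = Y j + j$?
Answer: $0$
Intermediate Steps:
$m{\left(Y,j \right)} = j + Y j$
$O = -2$ ($O = -5 + 3 = -2$)
$G{\left(g \right)} = g + g^{2}$
$V = 0$ ($V = 9 \cdot \frac{0}{5} = 9 \cdot 0 \cdot \frac{1}{5} = 9 \cdot 0 = 0$)
$V \left(G{\left(m{\left(4,3 \right)} \right)} + 6 O\right) = 0 \left(3 \left(1 + 4\right) \left(1 + 3 \left(1 + 4\right)\right) + 6 \left(-2\right)\right) = 0 \left(3 \cdot 5 \left(1 + 3 \cdot 5\right) - 12\right) = 0 \left(15 \left(1 + 15\right) - 12\right) = 0 \left(15 \cdot 16 - 12\right) = 0 \left(240 - 12\right) = 0 \cdot 228 = 0$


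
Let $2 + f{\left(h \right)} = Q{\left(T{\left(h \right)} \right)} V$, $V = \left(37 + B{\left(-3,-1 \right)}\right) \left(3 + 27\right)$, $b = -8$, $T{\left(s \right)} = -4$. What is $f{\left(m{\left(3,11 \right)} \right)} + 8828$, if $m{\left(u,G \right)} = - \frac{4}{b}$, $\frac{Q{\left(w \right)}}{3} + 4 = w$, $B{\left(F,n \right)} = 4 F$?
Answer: $-9174$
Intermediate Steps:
$Q{\left(w \right)} = -12 + 3 w$
$V = 750$ ($V = \left(37 + 4 \left(-3\right)\right) \left(3 + 27\right) = \left(37 - 12\right) 30 = 25 \cdot 30 = 750$)
$m{\left(u,G \right)} = \frac{1}{2}$ ($m{\left(u,G \right)} = - \frac{4}{-8} = \left(-4\right) \left(- \frac{1}{8}\right) = \frac{1}{2}$)
$f{\left(h \right)} = -18002$ ($f{\left(h \right)} = -2 + \left(-12 + 3 \left(-4\right)\right) 750 = -2 + \left(-12 - 12\right) 750 = -2 - 18000 = -18002$)
$f{\left(m{\left(3,11 \right)} \right)} + 8828 = -18002 + 8828 = -9174$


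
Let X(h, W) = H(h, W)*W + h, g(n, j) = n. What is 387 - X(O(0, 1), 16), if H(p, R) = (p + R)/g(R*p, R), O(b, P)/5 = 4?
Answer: 1826/5 ≈ 365.20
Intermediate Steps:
O(b, P) = 20 (O(b, P) = 5*4 = 20)
H(p, R) = (R + p)/(R*p) (H(p, R) = (p + R)/((R*p)) = (R + p)*(1/(R*p)) = (R + p)/(R*p))
X(h, W) = h + (W + h)/h (X(h, W) = ((W + h)/(W*h))*W + h = (W + h)/h + h = h + (W + h)/h)
387 - X(O(0, 1), 16) = 387 - (1 + 20 + 16/20) = 387 - (1 + 20 + 16*(1/20)) = 387 - (1 + 20 + ⅘) = 387 - 1*109/5 = 387 - 109/5 = 1826/5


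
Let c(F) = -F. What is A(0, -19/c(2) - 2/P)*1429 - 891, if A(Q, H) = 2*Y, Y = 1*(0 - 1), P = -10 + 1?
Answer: -3749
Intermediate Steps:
P = -9
Y = -1 (Y = 1*(-1) = -1)
A(Q, H) = -2 (A(Q, H) = 2*(-1) = -2)
A(0, -19/c(2) - 2/P)*1429 - 891 = -2*1429 - 891 = -2858 - 891 = -3749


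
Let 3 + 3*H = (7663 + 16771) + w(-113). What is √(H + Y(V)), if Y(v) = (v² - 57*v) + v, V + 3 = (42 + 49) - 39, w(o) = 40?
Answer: √7814 ≈ 88.397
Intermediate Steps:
V = 49 (V = -3 + ((42 + 49) - 39) = -3 + (91 - 39) = -3 + 52 = 49)
Y(v) = v² - 56*v
H = 8157 (H = -1 + ((7663 + 16771) + 40)/3 = -1 + (24434 + 40)/3 = -1 + (⅓)*24474 = -1 + 8158 = 8157)
√(H + Y(V)) = √(8157 + 49*(-56 + 49)) = √(8157 + 49*(-7)) = √(8157 - 343) = √7814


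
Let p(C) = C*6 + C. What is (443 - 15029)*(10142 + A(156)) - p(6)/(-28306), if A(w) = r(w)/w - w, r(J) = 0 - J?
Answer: -2061260045109/14153 ≈ -1.4564e+8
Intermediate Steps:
r(J) = -J
p(C) = 7*C (p(C) = 6*C + C = 7*C)
A(w) = -1 - w (A(w) = (-w)/w - w = -1 - w)
(443 - 15029)*(10142 + A(156)) - p(6)/(-28306) = (443 - 15029)*(10142 + (-1 - 1*156)) - 7*6/(-28306) = -14586*(10142 + (-1 - 156)) - 42*(-1)/28306 = -14586*(10142 - 157) - 1*(-21/14153) = -14586*9985 + 21/14153 = -145641210 + 21/14153 = -2061260045109/14153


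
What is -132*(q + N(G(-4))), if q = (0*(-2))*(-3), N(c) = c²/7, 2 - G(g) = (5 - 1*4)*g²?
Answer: -3696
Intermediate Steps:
G(g) = 2 - g² (G(g) = 2 - (5 - 1*4)*g² = 2 - (5 - 4)*g² = 2 - g²)
N(c) = c²/7 (N(c) = c²*(⅐) = c²/7)
q = 0 (q = 0*(-3) = 0)
-132*(q + N(G(-4))) = -132*(0 + (2 - 1*(-4)²)²/7) = -132*(0 + (2 - 1*16)²/7) = -132*(0 + (2 - 16)²/7) = -132*(0 + (⅐)*(-14)²) = -132*(0 + (⅐)*196) = -132*(0 + 28) = -132*28 = -3696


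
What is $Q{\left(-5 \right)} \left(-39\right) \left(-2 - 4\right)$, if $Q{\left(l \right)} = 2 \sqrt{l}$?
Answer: $468 i \sqrt{5} \approx 1046.5 i$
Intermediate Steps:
$Q{\left(-5 \right)} \left(-39\right) \left(-2 - 4\right) = 2 \sqrt{-5} \left(-39\right) \left(-2 - 4\right) = 2 i \sqrt{5} \left(-39\right) \left(-2 - 4\right) = 2 i \sqrt{5} \left(-39\right) \left(-6\right) = - 78 i \sqrt{5} \left(-6\right) = 468 i \sqrt{5}$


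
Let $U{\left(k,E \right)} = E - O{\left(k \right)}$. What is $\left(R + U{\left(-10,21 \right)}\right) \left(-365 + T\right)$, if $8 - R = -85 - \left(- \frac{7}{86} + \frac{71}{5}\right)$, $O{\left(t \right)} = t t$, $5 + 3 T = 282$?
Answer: $- \frac{4945219}{645} \approx -7667.0$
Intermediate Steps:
$T = \frac{277}{3}$ ($T = - \frac{5}{3} + \frac{1}{3} \cdot 282 = - \frac{5}{3} + 94 = \frac{277}{3} \approx 92.333$)
$O{\left(t \right)} = t^{2}$
$R = \frac{46061}{430}$ ($R = 8 - \left(-85 - \left(- \frac{7}{86} + \frac{71}{5}\right)\right) = 8 - \left(-85 - \frac{6071}{430}\right) = 8 - - \frac{42621}{430} = 8 + \frac{42621}{430} = \frac{46061}{430} \approx 107.12$)
$U{\left(k,E \right)} = E - k^{2}$
$\left(R + U{\left(-10,21 \right)}\right) \left(-365 + T\right) = \left(\frac{46061}{430} + \left(21 - \left(-10\right)^{2}\right)\right) \left(-365 + \frac{277}{3}\right) = \left(\frac{46061}{430} + \left(21 - 100\right)\right) \left(- \frac{818}{3}\right) = \left(\frac{46061}{430} - 79\right) \left(- \frac{818}{3}\right) = \frac{12091}{430} \left(- \frac{818}{3}\right) = - \frac{4945219}{645}$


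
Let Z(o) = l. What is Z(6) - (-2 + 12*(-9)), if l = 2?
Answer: 112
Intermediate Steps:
Z(o) = 2
Z(6) - (-2 + 12*(-9)) = 2 - (-2 + 12*(-9)) = 2 - (-2 - 108) = 2 - 1*(-110) = 2 + 110 = 112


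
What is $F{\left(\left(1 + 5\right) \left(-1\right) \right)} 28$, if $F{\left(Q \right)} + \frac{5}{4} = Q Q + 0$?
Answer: $973$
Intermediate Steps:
$F{\left(Q \right)} = - \frac{5}{4} + Q^{2}$ ($F{\left(Q \right)} = - \frac{5}{4} + \left(Q Q + 0\right) = - \frac{5}{4} + \left(Q^{2} + 0\right) = - \frac{5}{4} + Q^{2}$)
$F{\left(\left(1 + 5\right) \left(-1\right) \right)} 28 = \left(- \frac{5}{4} + \left(\left(1 + 5\right) \left(-1\right)\right)^{2}\right) 28 = \left(- \frac{5}{4} + \left(6 \left(-1\right)\right)^{2}\right) 28 = \left(- \frac{5}{4} + \left(-6\right)^{2}\right) 28 = \left(- \frac{5}{4} + 36\right) 28 = \frac{139}{4} \cdot 28 = 973$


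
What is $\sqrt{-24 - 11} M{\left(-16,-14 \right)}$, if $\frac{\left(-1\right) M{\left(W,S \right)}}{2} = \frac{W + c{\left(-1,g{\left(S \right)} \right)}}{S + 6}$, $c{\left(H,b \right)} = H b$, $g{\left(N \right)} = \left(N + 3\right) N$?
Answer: $- \frac{85 i \sqrt{35}}{2} \approx - 251.43 i$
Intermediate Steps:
$g{\left(N \right)} = N \left(3 + N\right)$ ($g{\left(N \right)} = \left(3 + N\right) N = N \left(3 + N\right)$)
$M{\left(W,S \right)} = - \frac{2 \left(W - S \left(3 + S\right)\right)}{6 + S}$ ($M{\left(W,S \right)} = - 2 \frac{W - S \left(3 + S\right)}{S + 6} = - 2 \frac{W - S \left(3 + S\right)}{6 + S} = - \frac{2 \left(W - S \left(3 + S\right)\right)}{6 + S}$)
$\sqrt{-24 - 11} M{\left(-16,-14 \right)} = \sqrt{-24 - 11} \frac{2 \left(\left(-1\right) \left(-16\right) - 14 \left(3 - 14\right)\right)}{6 - 14} = \sqrt{-35} \frac{2 \left(16 - -154\right)}{-8} = i \sqrt{35} \cdot 2 \left(- \frac{1}{8}\right) \left(16 + 154\right) = i \sqrt{35} \cdot 2 \left(- \frac{1}{8}\right) 170 = i \sqrt{35} \left(- \frac{85}{2}\right) = - \frac{85 i \sqrt{35}}{2}$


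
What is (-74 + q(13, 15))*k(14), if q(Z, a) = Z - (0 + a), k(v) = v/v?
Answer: -76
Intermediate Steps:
k(v) = 1
q(Z, a) = Z - a
(-74 + q(13, 15))*k(14) = (-74 + (13 - 1*15))*1 = (-74 + (13 - 15))*1 = (-74 - 2)*1 = -76*1 = -76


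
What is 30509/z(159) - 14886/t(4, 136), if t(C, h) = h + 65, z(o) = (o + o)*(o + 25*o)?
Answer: -6521060641/88079004 ≈ -74.036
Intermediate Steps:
z(o) = 52*o² (z(o) = (2*o)*(26*o) = 52*o²)
t(C, h) = 65 + h
30509/z(159) - 14886/t(4, 136) = 30509/((52*159²)) - 14886/(65 + 136) = 30509/((52*25281)) - 14886/201 = 30509/1314612 - 14886*1/201 = 30509*(1/1314612) - 4962/67 = 30509/1314612 - 4962/67 = -6521060641/88079004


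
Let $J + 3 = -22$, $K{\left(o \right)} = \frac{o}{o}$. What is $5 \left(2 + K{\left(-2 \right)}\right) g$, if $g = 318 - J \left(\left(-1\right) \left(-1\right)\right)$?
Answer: $5145$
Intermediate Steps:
$K{\left(o \right)} = 1$
$J = -25$ ($J = -3 - 22 = -25$)
$g = 343$ ($g = 318 - - 25 \left(\left(-1\right) \left(-1\right)\right) = 318 - \left(-25\right) 1 = 318 - -25 = 318 + 25 = 343$)
$5 \left(2 + K{\left(-2 \right)}\right) g = 5 \left(2 + 1\right) 343 = 5 \cdot 3 \cdot 343 = 15 \cdot 343 = 5145$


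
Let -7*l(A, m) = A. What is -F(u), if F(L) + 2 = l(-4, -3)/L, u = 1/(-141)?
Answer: 578/7 ≈ 82.571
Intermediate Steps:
u = -1/141 ≈ -0.0070922
l(A, m) = -A/7
F(L) = -2 + 4/(7*L) (F(L) = -2 + (-⅐*(-4))/L = -2 + 4/(7*L))
-F(u) = -(-2 + 4/(7*(-1/141))) = -(-2 + (4/7)*(-141)) = -(-2 - 564/7) = -1*(-578/7) = 578/7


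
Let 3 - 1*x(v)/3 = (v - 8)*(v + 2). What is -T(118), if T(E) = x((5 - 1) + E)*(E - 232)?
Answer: -4833486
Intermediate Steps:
x(v) = 9 - 3*(-8 + v)*(2 + v) (x(v) = 9 - 3*(v - 8)*(v + 2) = 9 - 3*(-8 + v)*(2 + v))
T(E) = (-232 + E)*(129 - 3*(4 + E)**2 + 18*E) (T(E) = (57 - 3*((5 - 1) + E)**2 + 18*((5 - 1) + E))*(E - 232) = (57 - 3*(4 + E)**2 + 18*(4 + E))*(-232 + E) = (57 - 3*(4 + E)**2 + (72 + 18*E))*(-232 + E) = (129 - 3*(4 + E)**2 + 18*E)*(-232 + E) = (-232 + E)*(129 - 3*(4 + E)**2 + 18*E))
-T(118) = -3*(-232 + 118)*(43 - (4 + 118)**2 + 6*118) = -3*(-114)*(43 - 1*122**2 + 708) = -3*(-114)*(43 - 1*14884 + 708) = -3*(-114)*(43 - 14884 + 708) = -3*(-114)*(-14133) = -1*4833486 = -4833486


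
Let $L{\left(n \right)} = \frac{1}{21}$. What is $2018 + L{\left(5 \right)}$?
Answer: $\frac{42379}{21} \approx 2018.0$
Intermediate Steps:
$L{\left(n \right)} = \frac{1}{21}$
$2018 + L{\left(5 \right)} = 2018 + \frac{1}{21} = \frac{42379}{21}$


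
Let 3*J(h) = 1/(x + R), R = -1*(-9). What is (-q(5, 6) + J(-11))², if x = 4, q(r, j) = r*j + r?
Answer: 1860496/1521 ≈ 1223.2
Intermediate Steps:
q(r, j) = r + j*r (q(r, j) = j*r + r = r + j*r)
R = 9
J(h) = 1/39 (J(h) = 1/(3*(4 + 9)) = (⅓)/13 = (⅓)*(1/13) = 1/39)
(-q(5, 6) + J(-11))² = (-5*(1 + 6) + 1/39)² = (-5*7 + 1/39)² = (-1*35 + 1/39)² = (-35 + 1/39)² = (-1364/39)² = 1860496/1521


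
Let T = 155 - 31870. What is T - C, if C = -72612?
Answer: 40897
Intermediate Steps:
T = -31715
T - C = -31715 - 1*(-72612) = -31715 + 72612 = 40897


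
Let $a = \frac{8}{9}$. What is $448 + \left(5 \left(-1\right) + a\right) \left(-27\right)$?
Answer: $559$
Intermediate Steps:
$a = \frac{8}{9}$ ($a = 8 \cdot \frac{1}{9} = \frac{8}{9} \approx 0.88889$)
$448 + \left(5 \left(-1\right) + a\right) \left(-27\right) = 448 + \left(5 \left(-1\right) + \frac{8}{9}\right) \left(-27\right) = 448 + \left(-5 + \frac{8}{9}\right) \left(-27\right) = 448 - -111 = 448 + 111 = 559$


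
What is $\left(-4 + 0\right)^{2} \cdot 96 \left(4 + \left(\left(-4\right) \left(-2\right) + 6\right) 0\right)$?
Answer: $6144$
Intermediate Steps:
$\left(-4 + 0\right)^{2} \cdot 96 \left(4 + \left(\left(-4\right) \left(-2\right) + 6\right) 0\right) = \left(-4\right)^{2} \cdot 96 \left(4 + \left(8 + 6\right) 0\right) = 16 \cdot 96 \left(4 + 14 \cdot 0\right) = 1536 \left(4 + 0\right) = 1536 \cdot 4 = 6144$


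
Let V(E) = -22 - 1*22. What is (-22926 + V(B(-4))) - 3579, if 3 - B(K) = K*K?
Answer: -26549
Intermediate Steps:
B(K) = 3 - K² (B(K) = 3 - K*K = 3 - K²)
V(E) = -44 (V(E) = -22 - 22 = -44)
(-22926 + V(B(-4))) - 3579 = (-22926 - 44) - 3579 = -22970 - 3579 = -26549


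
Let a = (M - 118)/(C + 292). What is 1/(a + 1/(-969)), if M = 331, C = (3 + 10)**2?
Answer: 446709/205936 ≈ 2.1692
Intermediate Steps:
C = 169 (C = 13**2 = 169)
a = 213/461 (a = (331 - 118)/(169 + 292) = 213/461 ≈ 0.46204)
1/(a + 1/(-969)) = 1/(213/461 + 1/(-969)) = 1/(213/461 - 1/969) = 1/(205936/446709) = 446709/205936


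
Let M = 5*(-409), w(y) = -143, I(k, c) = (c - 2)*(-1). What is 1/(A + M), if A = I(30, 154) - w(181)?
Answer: -1/2054 ≈ -0.00048685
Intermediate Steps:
I(k, c) = 2 - c (I(k, c) = (-2 + c)*(-1) = 2 - c)
M = -2045
A = -9 (A = (2 - 1*154) - 1*(-143) = (2 - 154) + 143 = -152 + 143 = -9)
1/(A + M) = 1/(-9 - 2045) = 1/(-2054) = -1/2054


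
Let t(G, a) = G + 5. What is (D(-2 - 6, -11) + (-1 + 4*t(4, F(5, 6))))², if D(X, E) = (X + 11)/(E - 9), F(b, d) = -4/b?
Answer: 485809/400 ≈ 1214.5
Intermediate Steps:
t(G, a) = 5 + G
D(X, E) = (11 + X)/(-9 + E)
(D(-2 - 6, -11) + (-1 + 4*t(4, F(5, 6))))² = ((11 + (-2 - 6))/(-9 - 11) + (-1 + 4*(5 + 4)))² = ((11 - 8)/(-20) + (-1 + 4*9))² = (-1/20*3 + (-1 + 36))² = (-3/20 + 35)² = (697/20)² = 485809/400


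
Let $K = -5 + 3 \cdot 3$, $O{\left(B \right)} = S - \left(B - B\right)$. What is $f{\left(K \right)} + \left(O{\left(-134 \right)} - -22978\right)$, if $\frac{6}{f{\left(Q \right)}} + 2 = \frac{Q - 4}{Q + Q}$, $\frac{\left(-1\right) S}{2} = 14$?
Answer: $22947$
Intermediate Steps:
$S = -28$ ($S = \left(-2\right) 14 = -28$)
$O{\left(B \right)} = -28$ ($O{\left(B \right)} = -28 - \left(B - B\right) = -28 - 0 = -28 + 0 = -28$)
$K = 4$ ($K = -5 + 9 = 4$)
$f{\left(Q \right)} = \frac{6}{-2 + \frac{-4 + Q}{2 Q}}$ ($f{\left(Q \right)} = \frac{6}{-2 + \frac{Q - 4}{Q + Q}} = \frac{6}{-2 + \frac{-4 + Q}{2 Q}}$)
$f{\left(K \right)} + \left(O{\left(-134 \right)} - -22978\right) = \left(-12\right) 4 \frac{1}{4 + 3 \cdot 4} - -22950 = \left(-12\right) 4 \frac{1}{4 + 12} + \left(-28 + 22978\right) = \left(-12\right) 4 \cdot \frac{1}{16} + 22950 = -3 + 22950 = 22947$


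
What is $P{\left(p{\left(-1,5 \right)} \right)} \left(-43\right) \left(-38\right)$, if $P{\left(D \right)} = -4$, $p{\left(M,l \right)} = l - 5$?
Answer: $-6536$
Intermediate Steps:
$p{\left(M,l \right)} = -5 + l$
$P{\left(p{\left(-1,5 \right)} \right)} \left(-43\right) \left(-38\right) = \left(-4\right) \left(-43\right) \left(-38\right) = 172 \left(-38\right) = -6536$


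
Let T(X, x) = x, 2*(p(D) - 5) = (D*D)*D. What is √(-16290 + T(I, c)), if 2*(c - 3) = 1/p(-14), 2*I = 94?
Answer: I*√121741353706/2734 ≈ 127.62*I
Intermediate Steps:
I = 47 (I = (½)*94 = 47)
p(D) = 5 + D³/2 (p(D) = 5 + ((D*D)*D)/2 = 5 + (D²*D)/2 = 5 + D³/2)
c = 8201/2734 (c = 3 + 1/(2*(5 + (½)*(-14)³)) = 3 + 1/(2*(5 + (½)*(-2744))) = 3 + 1/(2*(5 - 1372)) = 3 + (½)/(-1367) = 3 + (½)*(-1/1367) = 3 - 1/2734 = 8201/2734 ≈ 2.9996)
√(-16290 + T(I, c)) = √(-16290 + 8201/2734) = √(-44528659/2734) = I*√121741353706/2734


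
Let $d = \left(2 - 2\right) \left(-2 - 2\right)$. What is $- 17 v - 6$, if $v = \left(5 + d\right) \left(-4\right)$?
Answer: $334$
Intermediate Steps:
$d = 0$ ($d = 0 \left(-4\right) = 0$)
$v = -20$ ($v = \left(5 + 0\right) \left(-4\right) = 5 \left(-4\right) = -20$)
$- 17 v - 6 = \left(-17\right) \left(-20\right) - 6 = 340 - 6 = 334$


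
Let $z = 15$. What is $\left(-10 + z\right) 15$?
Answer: $75$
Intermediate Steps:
$\left(-10 + z\right) 15 = \left(-10 + 15\right) 15 = 5 \cdot 15 = 75$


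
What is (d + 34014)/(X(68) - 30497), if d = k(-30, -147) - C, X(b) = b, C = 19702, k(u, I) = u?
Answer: -14282/30429 ≈ -0.46935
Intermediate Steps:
d = -19732 (d = -30 - 1*19702 = -30 - 19702 = -19732)
(d + 34014)/(X(68) - 30497) = (-19732 + 34014)/(68 - 30497) = 14282/(-30429) = 14282*(-1/30429) = -14282/30429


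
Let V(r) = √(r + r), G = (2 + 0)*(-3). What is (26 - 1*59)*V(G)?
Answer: -66*I*√3 ≈ -114.32*I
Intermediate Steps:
G = -6 (G = 2*(-3) = -6)
V(r) = √2*√r (V(r) = √(2*r) = √2*√r)
(26 - 1*59)*V(G) = (26 - 1*59)*(√2*√(-6)) = (26 - 59)*(√2*(I*√6)) = -66*I*√3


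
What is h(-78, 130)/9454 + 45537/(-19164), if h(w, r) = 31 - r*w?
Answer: -39264959/30196076 ≈ -1.3003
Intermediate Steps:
h(w, r) = 31 - r*w
h(-78, 130)/9454 + 45537/(-19164) = (31 - 1*130*(-78))/9454 + 45537/(-19164) = (31 + 10140)*(1/9454) + 45537*(-1/19164) = 10171*(1/9454) - 15179/6388 = 10171/9454 - 15179/6388 = -39264959/30196076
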